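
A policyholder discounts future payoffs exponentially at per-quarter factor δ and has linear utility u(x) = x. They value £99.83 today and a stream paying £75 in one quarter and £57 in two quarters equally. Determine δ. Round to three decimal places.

δ ≈ 0.820

The stream is worth 75δ + 57δ² today, so 75δ + 57δ² = 99.83.
So 57δ² + 75δ − 99.83 = 0.
The positive root is δ = [−75 + √(75² + 4·57·99.83)] / (2·57) = (−75 + 168.482)/114 ≈ 0.820.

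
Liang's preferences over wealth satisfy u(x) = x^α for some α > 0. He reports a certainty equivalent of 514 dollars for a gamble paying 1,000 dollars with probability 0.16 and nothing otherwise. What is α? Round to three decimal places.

Since u(0) = 0, the lottery's EU is 0.16·1000^α.
Indifference: 514^α = 0.16·1000^α, so (514/1000)^α = 0.16.
α = ln(0.16) / ln(514/1000) = -1.832581/-0.665532 ≈ 2.754.

α ≈ 2.754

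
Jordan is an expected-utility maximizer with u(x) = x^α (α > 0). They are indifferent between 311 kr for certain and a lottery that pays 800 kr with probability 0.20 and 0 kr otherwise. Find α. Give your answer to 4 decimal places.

The lottery's expected utility is 0.20·u(800) + 0.80·u(0) = 0.20·800^α (since u(0) = 0 for α > 0).
Equating: 311^α = 0.20·800^α, i.e. 0.3887^α = 0.20.
Taking logs: α·ln(311/800) = ln(0.20), so α = -1.6094379 / -0.9448188 ≈ 1.7034.

α ≈ 1.7034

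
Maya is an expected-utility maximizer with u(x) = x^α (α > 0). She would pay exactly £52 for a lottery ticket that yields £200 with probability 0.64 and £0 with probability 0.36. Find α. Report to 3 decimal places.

α ≈ 0.331

EU(lottery) = 0.64·200^α + 0.36·0 = 0.64·200^α.
Equating: 52^α = 0.64·200^α, i.e. 0.2600^α = 0.64.
Taking logs: α·ln(52/200) = ln(0.64), so α = -0.446287 / -1.347074 ≈ 0.331.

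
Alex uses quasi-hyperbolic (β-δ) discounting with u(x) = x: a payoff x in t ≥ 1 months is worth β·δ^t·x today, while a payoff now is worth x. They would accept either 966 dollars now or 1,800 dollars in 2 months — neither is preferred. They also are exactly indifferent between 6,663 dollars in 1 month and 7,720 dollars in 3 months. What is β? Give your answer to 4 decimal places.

The second indifference involves only future payoffs, so β cancels: β·δ^1·6663 = β·δ^3·7720, giving δ^2 = 6663/7720 = 0.86308, so δ = 0.92902.
The first indifference: 966 = β·δ^2·1800, so β = 966/(δ^2·1800) = 966/(0.86308·1800) ≈ 0.6218.

β ≈ 0.6218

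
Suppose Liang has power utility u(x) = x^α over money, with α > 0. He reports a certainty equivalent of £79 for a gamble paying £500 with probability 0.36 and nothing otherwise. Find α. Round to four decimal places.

α ≈ 0.5537

EU(lottery) = 0.36·500^α + 0.64·0 = 0.36·500^α.
Equating: 79^α = 0.36·500^α, i.e. 0.1580^α = 0.36.
Taking logs: α·ln(79/500) = ln(0.36), so α = -1.0216512 / -1.8451602 ≈ 0.5537.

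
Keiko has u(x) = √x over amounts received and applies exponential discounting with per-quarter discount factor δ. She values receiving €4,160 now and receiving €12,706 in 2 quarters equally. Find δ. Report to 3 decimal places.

Equating discounted utilities: u(4160) = δ^2·u(12706) ⇒ δ^2 = u(4160)/u(12706).
Since u(x) = √x, δ^2 = √(4160/12706) = 0.57219.
Hence δ = (0.57219)^(1/2) = 0.75643.

δ ≈ 0.756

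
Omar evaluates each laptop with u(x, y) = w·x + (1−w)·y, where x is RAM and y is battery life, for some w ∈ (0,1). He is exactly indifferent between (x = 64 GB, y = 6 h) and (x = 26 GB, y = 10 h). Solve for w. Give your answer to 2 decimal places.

u(64,6) = u(26,10) means w·64 + (1−w)·6 = w·26 + (1−w)·10.
w·(64−26) = (1−w)·(10−6), i.e. w·38 = (1−w)·4.
Hence w = 4/(38+4) = 4/42 = 0.10.

w = 0.10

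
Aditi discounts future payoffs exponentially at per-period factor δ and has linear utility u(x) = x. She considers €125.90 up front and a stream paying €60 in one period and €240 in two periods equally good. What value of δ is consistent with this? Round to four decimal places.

Present value of the stream is 60·δ + 240·δ². Indifference gives 60δ + 240δ² = 125.90.
So 240δ² + 60δ − 125.90 = 0.
By the quadratic formula (taking the positive root), δ = (−60 + √124464.00) / 480 ≈ 0.6100.

δ ≈ 0.6100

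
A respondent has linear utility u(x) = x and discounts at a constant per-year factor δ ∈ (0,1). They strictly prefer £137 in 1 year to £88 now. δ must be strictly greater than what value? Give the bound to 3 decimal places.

Comparing present values: 88 < δ·137.
So δ > 88/137 = 0.64234.

δ > 0.642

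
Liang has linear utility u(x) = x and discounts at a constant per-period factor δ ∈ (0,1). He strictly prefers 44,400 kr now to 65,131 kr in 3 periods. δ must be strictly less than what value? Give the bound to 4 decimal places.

Under u(x) = x this choice says 44400 > δ^3·65131.
Dividing by 65131: δ^3 < 0.68170. Both sides are positive, so the cube root keeps the direction.
δ < (44400/65131)^(1/3) ≈ 0.8801.

δ < 0.8801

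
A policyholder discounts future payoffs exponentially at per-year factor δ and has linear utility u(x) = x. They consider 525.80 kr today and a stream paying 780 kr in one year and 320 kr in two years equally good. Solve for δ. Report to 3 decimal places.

Equating present values: 525.80 = 780δ + 320δ².
Rearranged: 320δ² + 780δ − 525.80 = 0.
The positive root is δ = [−780 + √(780² + 4·320·525.80)] / (2·320) = (−780 + 1132.000)/640 ≈ 0.550.

δ ≈ 0.550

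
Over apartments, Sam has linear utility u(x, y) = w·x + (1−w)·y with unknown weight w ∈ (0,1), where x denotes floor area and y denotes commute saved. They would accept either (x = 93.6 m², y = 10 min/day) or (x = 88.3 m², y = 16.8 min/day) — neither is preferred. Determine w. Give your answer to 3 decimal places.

w = 0.562

Equating utilities: w·93.6 + (1−w)·10 = w·88.3 + (1−w)·16.8.
Collecting terms: w·5.3 = (1−w)·6.8.
So w/(1−w) = 6.8/5.3 = 1.2830, giving w = 6.8/(5.3+6.8) = 0.562.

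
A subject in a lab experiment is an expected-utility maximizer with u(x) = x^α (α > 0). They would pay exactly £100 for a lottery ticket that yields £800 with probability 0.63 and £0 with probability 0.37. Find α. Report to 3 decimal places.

Since u(0) = 0, the lottery's EU is 0.63·800^α.
Indifference: 100^α = 0.63·800^α, so (100/800)^α = 0.63.
Taking logs: α·ln(100/800) = ln(0.63), so α = -0.462035 / -2.079442 ≈ 0.222.

α ≈ 0.222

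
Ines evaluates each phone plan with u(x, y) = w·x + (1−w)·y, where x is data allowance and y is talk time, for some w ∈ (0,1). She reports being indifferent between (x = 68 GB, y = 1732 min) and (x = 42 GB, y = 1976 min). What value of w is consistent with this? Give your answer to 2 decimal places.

u(68,1732) = u(42,1976) means w·68 + (1−w)·1732 = w·42 + (1−w)·1976.
w·(68−42) = (1−w)·(1976−1732), i.e. w·26 = (1−w)·244.
So w/(1−w) = 244/26 = 9.3846, giving w = 244/(26+244) = 0.90.

w = 0.90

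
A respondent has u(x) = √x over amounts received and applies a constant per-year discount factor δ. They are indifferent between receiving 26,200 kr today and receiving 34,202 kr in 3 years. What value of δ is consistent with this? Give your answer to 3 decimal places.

The payoff in 3 years is discounted by δ^3, so u(26200) = δ^3·u(34202) and δ^3 = u(26200)/u(34202).
Since u(x) = √x, δ^3 = √(26200/34202) = 0.87524.
Taking the cube root: δ = 0.87524^(1/3) ≈ 0.957.

δ ≈ 0.957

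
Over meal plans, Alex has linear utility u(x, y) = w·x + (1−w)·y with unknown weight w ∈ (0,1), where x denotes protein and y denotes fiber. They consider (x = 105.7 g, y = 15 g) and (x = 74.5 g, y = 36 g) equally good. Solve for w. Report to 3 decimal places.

w = 0.402

Indifference: w·105.7 + (1−w)·15 = w·74.5 + (1−w)·36.
w·(105.7−74.5) = (1−w)·(36−15), i.e. w·31.2 = (1−w)·21.
Hence w = 21/(31.2+21) = 21/52.2 = 0.402.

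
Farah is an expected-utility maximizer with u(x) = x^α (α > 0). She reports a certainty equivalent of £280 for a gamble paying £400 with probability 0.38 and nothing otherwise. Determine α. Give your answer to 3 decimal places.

α ≈ 2.713

Since u(0) = 0, the lottery's EU is 0.38·400^α.
Equating: 280^α = 0.38·400^α, i.e. 0.7000^α = 0.38.
α = ln(0.38) / ln(280/400) = -0.967584/-0.356675 ≈ 2.713.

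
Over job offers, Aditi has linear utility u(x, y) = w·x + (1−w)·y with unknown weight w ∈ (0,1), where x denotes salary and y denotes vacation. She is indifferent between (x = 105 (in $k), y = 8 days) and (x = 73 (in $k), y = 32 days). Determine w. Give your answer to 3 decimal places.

w = 0.429

Indifference: w·105 + (1−w)·8 = w·73 + (1−w)·32.
Rearranging, 32·w − 24·(1−w) = 0.
So w/(1−w) = 24/32 = 0.7500, giving w = 24/(32+24) = 0.429.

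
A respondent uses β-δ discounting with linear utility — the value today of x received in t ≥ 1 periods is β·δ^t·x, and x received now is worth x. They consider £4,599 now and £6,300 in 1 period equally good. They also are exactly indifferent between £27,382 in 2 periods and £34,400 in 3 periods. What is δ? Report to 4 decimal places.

Both payoffs in the second observation are in the future, so β drops out: δ^2·27382 = δ^3·34400 ⇒ δ = 27382/34400 = 0.79599.

δ ≈ 0.7960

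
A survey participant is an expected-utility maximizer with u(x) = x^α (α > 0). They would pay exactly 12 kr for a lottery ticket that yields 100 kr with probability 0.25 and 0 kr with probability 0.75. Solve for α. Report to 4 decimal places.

α ≈ 0.6538

EU(lottery) = 0.25·100^α + 0.75·0 = 0.25·100^α.
Indifference: 12^α = 0.25·100^α, so (12/100)^α = 0.25.
Take logs: α = ln 0.25 / ln(12/100) ≈ 0.653831.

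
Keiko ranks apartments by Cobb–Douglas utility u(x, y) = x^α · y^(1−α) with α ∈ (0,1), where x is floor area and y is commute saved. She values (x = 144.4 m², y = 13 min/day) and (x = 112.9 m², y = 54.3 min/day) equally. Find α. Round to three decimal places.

α ≈ 0.853

Indifference: 144.4^α · 13^(1−α) = 112.9^α · 54.3^(1−α).
(144.4/112.9)^α = (54.3/13)^(1−α); take logs: α·ln(144.4/112.9) = (1−α)·ln(54.3/13), i.e. α·0.246085 = (1−α)·1.429575.
With A = 0.246085 and B = 1.429575: α·A = (1−α)·B, so α = B/(A+B) = 1.429575/1.675660 ≈ 0.853.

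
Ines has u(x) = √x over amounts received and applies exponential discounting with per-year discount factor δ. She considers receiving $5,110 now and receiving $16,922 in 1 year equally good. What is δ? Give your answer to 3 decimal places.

δ ≈ 0.550

Equating discounted utilities: u(5110) = δ·u(16922) ⇒ δ = u(5110)/u(16922).
Since u(x) = √x, δ = √(5110/16922) = 0.54952.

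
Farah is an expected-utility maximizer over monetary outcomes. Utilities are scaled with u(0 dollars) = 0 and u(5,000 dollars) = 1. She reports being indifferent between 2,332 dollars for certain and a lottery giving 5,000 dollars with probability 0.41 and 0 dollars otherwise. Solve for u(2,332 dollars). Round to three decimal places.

By the standard-gamble method, u(2,332 dollars) is just the indifference probability on the best outcome: 0.41.

0.410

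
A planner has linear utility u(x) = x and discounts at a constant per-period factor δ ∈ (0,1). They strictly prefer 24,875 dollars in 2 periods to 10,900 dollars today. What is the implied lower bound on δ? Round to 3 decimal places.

δ > 0.662

Comparing present values: 10900 < δ^2·24875.
Hence δ^2 > 10900/24875 = 0.43819, and x ↦ x^(1/2) is increasing on (0,∞).
δ > 0.43819^(1/2) = 0.662.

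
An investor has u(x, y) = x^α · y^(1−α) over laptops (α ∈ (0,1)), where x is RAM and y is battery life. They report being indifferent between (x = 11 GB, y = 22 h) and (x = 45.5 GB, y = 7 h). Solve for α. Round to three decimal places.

Indifference: 11^α · 22^(1−α) = 45.5^α · 7^(1−α).
Rearrange to (11/45.5)^α = (7/22)^(1−α) and take logs: α·-1.419817 = (1−α)·-1.145132.
Thus α·(-2.564949) = -1.145132, so α = -1.145132/-2.564949 ≈ 0.446.

α ≈ 0.446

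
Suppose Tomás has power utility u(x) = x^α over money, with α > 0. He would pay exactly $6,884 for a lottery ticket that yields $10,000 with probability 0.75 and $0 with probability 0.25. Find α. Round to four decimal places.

α ≈ 0.7705

Since u(0) = 0, the lottery's EU is 0.75·10000^α.
Setting u(6884) equal to that: 6884^α = 0.75·10000^α ⇒ (6884/10000)^α = 0.75.
Take logs: α = ln 0.75 / ln(6884/10000) ≈ 0.770470.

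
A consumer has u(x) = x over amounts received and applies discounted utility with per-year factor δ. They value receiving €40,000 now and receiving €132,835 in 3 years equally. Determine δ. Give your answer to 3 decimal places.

Indifference means u(40000) = δ^3 · u(132835), so δ^3 = u(40000)/u(132835).
With u(x) = x: δ^3 = 40000/132835 = 0.30113.
So δ = 0.30113^(1/3) ≈ 0.670.

δ ≈ 0.670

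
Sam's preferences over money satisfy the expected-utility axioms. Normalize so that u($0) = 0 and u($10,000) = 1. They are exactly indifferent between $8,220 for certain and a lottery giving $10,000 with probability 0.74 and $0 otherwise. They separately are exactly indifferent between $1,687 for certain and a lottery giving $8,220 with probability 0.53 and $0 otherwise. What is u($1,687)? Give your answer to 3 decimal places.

0.392

First, u($8,220) = 0.74·u($10,000) + 0.26·u($0) = 0.74.
Then u($1,687) = 0.53·u($8,220) + 0.47·u($0) = 0.53·0.74 + 0.47·0.00 = 0.3922.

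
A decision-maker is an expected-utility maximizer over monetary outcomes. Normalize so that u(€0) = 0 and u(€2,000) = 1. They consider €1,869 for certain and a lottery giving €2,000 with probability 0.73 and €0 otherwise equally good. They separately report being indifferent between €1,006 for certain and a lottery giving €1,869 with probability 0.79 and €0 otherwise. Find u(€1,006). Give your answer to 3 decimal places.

0.577

First, u(€1,869) = 0.73·u(€2,000) + 0.27·u(€0) = 0.73.
Then u(€1,006) = 0.79·u(€1,869) + 0.21·u(€0) = 0.79·0.73 + 0.21·0.00 = 0.5767.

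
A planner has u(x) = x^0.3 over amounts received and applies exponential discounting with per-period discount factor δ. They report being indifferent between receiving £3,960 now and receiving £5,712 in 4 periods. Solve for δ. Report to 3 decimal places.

δ ≈ 0.973

Equating discounted utilities: u(3960) = δ^4·u(5712) ⇒ δ^4 = u(3960)/u(5712).
With u(x) = x^0.3: δ^4 = 3960^0.3/5712^0.3 = (3960/5712)^0.3 = 0.89593.
Hence δ = (0.89593)^(1/4) = 0.97290.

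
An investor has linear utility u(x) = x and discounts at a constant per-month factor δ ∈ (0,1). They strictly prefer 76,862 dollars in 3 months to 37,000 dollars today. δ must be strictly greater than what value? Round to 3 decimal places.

δ > 0.784

Under u(x) = x this choice says 37000 < δ^3·76862.
Dividing by 76862: δ^3 > 0.48138. Both sides are positive, so the cube root keeps the direction.
δ > 0.48138^(1/3) = 0.784.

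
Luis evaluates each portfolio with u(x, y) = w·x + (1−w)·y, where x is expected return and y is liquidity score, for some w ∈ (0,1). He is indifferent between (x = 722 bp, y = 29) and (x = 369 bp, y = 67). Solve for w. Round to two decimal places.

w = 0.10

u(722,29) = u(369,67) means w·722 + (1−w)·29 = w·369 + (1−w)·67.
w·(722−369) = (1−w)·(67−29), i.e. w·353 = (1−w)·38.
So w/(1−w) = 38/353 = 0.1076, giving w = 38/(353+38) = 0.10.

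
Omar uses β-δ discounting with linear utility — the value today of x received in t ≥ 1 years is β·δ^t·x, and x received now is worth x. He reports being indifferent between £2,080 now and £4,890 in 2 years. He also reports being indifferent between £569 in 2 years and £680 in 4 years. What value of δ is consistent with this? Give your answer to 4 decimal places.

The second indifference involves only future payoffs, so β cancels: β·δ^2·569 = β·δ^4·680, giving δ^2 = 569/680 = 0.83676, so δ = 0.91475.

δ ≈ 0.9147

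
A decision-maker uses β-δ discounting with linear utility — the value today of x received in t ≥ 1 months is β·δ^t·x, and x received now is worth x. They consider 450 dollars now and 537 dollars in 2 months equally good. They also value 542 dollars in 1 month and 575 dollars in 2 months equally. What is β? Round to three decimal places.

β ≈ 0.943

Both payoffs in the second observation are in the future, so β drops out: δ^1·542 = δ^2·575 ⇒ δ = 542/575 = 0.94261.
Substituting δ into 450 = β·δ^2·537: β = 450/(477.130) ≈ 0.943.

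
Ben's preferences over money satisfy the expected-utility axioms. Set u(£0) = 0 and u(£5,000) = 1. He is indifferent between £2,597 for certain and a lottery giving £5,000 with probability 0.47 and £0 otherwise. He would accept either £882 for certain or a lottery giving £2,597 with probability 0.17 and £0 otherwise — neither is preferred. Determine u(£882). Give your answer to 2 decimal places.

0.08

From the first indifference, u(£2,597) = 0.47·u(£5,000) + 0.53·u(£0) = 0.47·1 + 0.53·0 = 0.47.
Chaining: u(£882) = 0.17·0.47 + 0.83·0.00 = 0.0799.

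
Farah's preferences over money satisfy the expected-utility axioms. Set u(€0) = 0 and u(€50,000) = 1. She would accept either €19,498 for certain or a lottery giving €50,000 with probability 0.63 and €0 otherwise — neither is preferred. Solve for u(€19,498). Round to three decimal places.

By the standard-gamble method, u(€19,498) is just the indifference probability on the best outcome: 0.63.

0.630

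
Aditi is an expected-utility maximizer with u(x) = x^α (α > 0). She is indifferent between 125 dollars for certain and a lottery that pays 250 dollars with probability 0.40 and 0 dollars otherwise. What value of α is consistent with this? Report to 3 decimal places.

α ≈ 1.322

The lottery's expected utility is 0.40·u(250) + 0.60·u(0) = 0.40·250^α (since u(0) = 0 for α > 0).
Indifference: 125^α = 0.40·250^α, so (125/250)^α = 0.40.
Taking logs: α·ln(125/250) = ln(0.40), so α = -0.916291 / -0.693147 ≈ 1.322.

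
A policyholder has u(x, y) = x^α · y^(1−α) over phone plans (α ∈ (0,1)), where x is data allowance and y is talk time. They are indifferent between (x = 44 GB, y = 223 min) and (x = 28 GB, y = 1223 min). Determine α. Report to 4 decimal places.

Set the two utilities equal: 44^α·223^(1−α) = 28^α·1223^(1−α).
Rearrange to (44/28)^α = (1223/223)^(1−α) and take logs: α·0.4519851 = (1−α)·1.7018904.
Thus α·(2.1538755) = 1.7018904, so α = 1.7018904/2.1538755 ≈ 0.7902.

α ≈ 0.7902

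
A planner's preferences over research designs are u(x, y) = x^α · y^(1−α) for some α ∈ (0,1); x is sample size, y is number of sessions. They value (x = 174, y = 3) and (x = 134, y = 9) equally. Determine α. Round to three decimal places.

α ≈ 0.808

Set the two utilities equal: 174^α·3^(1−α) = 134^α·9^(1−α).
Taking logs: α·ln 174 + (1−α)·ln 3 = α·ln 134 + (1−α)·ln 9, i.e. α·0.261215 = (1−α)·1.098612.
Thus α·(1.359827) = 1.098612, so α = 1.098612/1.359827 ≈ 0.808.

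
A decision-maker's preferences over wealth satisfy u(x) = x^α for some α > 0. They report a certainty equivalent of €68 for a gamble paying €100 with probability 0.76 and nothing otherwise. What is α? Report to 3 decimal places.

α ≈ 0.712

EU(lottery) = 0.76·100^α + 0.24·0 = 0.76·100^α.
Indifference: 68^α = 0.76·100^α, so (68/100)^α = 0.76.
Taking logs: α·ln(68/100) = ln(0.76), so α = -0.274437 / -0.385662 ≈ 0.712.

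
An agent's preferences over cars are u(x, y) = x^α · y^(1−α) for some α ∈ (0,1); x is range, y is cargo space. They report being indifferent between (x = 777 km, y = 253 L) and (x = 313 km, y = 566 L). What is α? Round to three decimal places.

The Cobb–Douglas utilities coincide, so 777^α·253^(1−α) = 313^α·566^(1−α).
Rearrange to (777/313)^α = (566/253)^(1−α) and take logs: α·0.909237 = (1−α)·0.805205.
Thus α·(1.714442) = 0.805205, so α = 0.805205/1.714442 ≈ 0.470.

α ≈ 0.470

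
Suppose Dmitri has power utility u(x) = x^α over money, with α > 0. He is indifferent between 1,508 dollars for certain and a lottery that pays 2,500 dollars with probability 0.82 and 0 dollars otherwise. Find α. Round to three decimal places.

Since u(0) = 0, the lottery's EU is 0.82·2500^α.
Indifference: 1508^α = 0.82·2500^α, so (1508/2500)^α = 0.82.
α = ln(0.82) / ln(1508/2500) = -0.198451/-0.505506 ≈ 0.393.

α ≈ 0.393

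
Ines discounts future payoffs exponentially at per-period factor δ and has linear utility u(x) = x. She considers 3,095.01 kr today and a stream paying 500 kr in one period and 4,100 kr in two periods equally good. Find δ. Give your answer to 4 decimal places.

δ ≈ 0.8100

The stream is worth 500δ + 4100δ² today, so 500δ + 4100δ² = 3095.01.
Rearranged: 4100δ² + 500δ − 3095.01 = 0.
By the quadratic formula (taking the positive root), δ = (−500 + √51008164.00) / 8200 ≈ 0.8100.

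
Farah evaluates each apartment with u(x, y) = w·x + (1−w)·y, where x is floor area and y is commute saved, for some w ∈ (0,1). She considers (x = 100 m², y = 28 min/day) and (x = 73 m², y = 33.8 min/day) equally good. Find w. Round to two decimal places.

u(100,28) = u(73,33.8) means w·100 + (1−w)·28 = w·73 + (1−w)·33.8.
Collecting terms: w·27 = (1−w)·5.8.
Hence w = 5.8/(27+5.8) = 5.8/32.8 = 0.18.

w = 0.18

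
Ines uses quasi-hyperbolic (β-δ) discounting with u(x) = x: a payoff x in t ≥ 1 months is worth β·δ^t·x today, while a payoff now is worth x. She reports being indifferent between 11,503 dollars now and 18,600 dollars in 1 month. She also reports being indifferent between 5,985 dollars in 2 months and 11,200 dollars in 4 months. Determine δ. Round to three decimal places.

From the later pair, β·δ^2·5985 = β·δ^4·11200; dividing through, δ^2 = 5985/11200 = 0.53438, so δ = 0.73101.

δ ≈ 0.731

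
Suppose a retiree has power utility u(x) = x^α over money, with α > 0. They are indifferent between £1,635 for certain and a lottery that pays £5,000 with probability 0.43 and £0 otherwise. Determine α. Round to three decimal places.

Since u(0) = 0, the lottery's EU is 0.43·5000^α.
Indifference: 1635^α = 0.43·5000^α, so (1635/5000)^α = 0.43.
Take logs: α = ln 0.43 / ln(1635/5000) ≈ 0.75503.

α ≈ 0.755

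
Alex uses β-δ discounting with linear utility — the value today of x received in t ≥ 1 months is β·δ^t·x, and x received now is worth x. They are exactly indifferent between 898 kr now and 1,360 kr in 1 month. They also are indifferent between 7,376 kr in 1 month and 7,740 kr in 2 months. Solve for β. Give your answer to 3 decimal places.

The second indifference involves only future payoffs, so β cancels: β·δ^1·7376 = β·δ^2·7740, giving δ = 7376/7740 = 0.95297.
The first indifference: 898 = β·δ·1360, so β = 898/(δ·1360) = 898/(0.95297·1360) ≈ 0.693.

β ≈ 0.693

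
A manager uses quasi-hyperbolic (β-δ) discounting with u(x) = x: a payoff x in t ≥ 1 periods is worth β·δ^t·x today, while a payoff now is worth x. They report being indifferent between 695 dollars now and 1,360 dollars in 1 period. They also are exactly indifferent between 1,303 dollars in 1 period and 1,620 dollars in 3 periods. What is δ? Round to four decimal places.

Both payoffs in the second observation are in the future, so β drops out: δ^1·1303 = δ^3·1620 ⇒ δ^2 = 1303/1620 = 0.80432, so δ = 0.89684.

δ ≈ 0.8968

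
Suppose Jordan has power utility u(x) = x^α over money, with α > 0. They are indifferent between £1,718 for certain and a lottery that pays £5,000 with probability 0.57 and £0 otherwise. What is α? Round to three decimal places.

EU(lottery) = 0.57·5000^α + 0.43·0 = 0.57·5000^α.
Equating: 1718^α = 0.57·5000^α, i.e. 0.3436^α = 0.57.
Taking logs: α·ln(1718/5000) = ln(0.57), so α = -0.562119 / -1.068277 ≈ 0.526.

α ≈ 0.526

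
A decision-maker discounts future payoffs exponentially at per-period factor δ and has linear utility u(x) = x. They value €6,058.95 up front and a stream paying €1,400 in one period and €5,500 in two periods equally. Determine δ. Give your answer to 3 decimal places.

δ ≈ 0.930

Equating present values: 6058.95 = 1400δ + 5500δ².
That is, 5500δ² + 1400δ − 6058.95 = 0, a quadratic in δ.
The positive root is δ = [−1400 + √(1400² + 4·5500·6058.95)] / (2·5500) = (−1400 + 11630.000)/11000 ≈ 0.930.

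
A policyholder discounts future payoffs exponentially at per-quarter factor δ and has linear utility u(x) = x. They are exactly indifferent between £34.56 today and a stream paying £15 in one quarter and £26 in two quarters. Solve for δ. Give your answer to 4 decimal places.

The stream is worth 15δ + 26δ² today, so 15δ + 26δ² = 34.56.
Rearranged: 26δ² + 15δ − 34.56 = 0.
By the quadratic formula (taking the positive root), δ = (−15 + √3819.24) / 52 ≈ 0.9000.

δ ≈ 0.9000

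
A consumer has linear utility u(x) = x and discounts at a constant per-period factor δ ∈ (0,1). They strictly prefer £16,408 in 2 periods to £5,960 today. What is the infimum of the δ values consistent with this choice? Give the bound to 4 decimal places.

Comparing present values: 5960 < δ^2·16408.
Dividing by 16408: δ^2 > 0.36324. Both sides are positive, so the square root keeps the direction.
δ > 0.36324^(1/2) = 0.6027.

δ > 0.6027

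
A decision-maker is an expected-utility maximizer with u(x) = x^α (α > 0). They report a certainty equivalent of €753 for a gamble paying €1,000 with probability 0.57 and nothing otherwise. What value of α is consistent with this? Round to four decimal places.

α ≈ 1.9815

The lottery's expected utility is 0.57·u(1000) + 0.43·u(0) = 0.57·1000^α (since u(0) = 0 for α > 0).
Setting u(753) equal to that: 753^α = 0.57·1000^α ⇒ (753/1000)^α = 0.57.
Take logs: α = ln 0.57 / ln(753/1000) ≈ 1.981454.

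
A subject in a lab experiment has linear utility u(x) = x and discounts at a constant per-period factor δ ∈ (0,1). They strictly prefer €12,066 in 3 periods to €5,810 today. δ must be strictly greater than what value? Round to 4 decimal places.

The preference means 5810 < δ^3·12066.
Dividing by 12066: δ^3 > 0.48152. Both sides are positive, so the cube root keeps the direction.
δ > 0.48152^(1/3) = 0.7838.

δ > 0.7838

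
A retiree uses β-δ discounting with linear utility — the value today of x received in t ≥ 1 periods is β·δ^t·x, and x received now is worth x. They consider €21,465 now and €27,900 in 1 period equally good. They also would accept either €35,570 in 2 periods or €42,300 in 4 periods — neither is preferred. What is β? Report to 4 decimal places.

Both payoffs in the second observation are in the future, so β drops out: δ^2·35570 = δ^4·42300 ⇒ δ^2 = 35570/42300 = 0.84090, so δ = 0.91701.
The first indifference: 21465 = β·δ·27900, so β = 21465/(δ·27900) = 21465/(0.91701·27900) ≈ 0.8390.

β ≈ 0.8390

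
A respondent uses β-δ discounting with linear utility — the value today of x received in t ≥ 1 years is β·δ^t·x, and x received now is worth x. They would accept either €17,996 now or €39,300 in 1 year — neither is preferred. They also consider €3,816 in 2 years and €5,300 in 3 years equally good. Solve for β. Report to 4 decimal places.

β ≈ 0.6360

Both payoffs in the second observation are in the future, so β drops out: δ^2·3816 = δ^3·5300 ⇒ δ = 3816/5300 = 0.72000.
Now use the now-vs-future pair: 17996 = β·δ·39300 gives β = 17996/(0.72000·39300) ≈ 0.6360.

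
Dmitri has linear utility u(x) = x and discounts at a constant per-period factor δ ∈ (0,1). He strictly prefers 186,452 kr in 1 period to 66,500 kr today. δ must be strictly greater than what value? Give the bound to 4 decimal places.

δ > 0.3567

Under u(x) = x this choice says 66500 < δ·186452.
Dividing through by 186452 gives δ > 0.35666.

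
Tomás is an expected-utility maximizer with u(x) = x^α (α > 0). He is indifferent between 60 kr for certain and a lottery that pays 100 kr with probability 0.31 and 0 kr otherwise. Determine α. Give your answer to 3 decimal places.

α ≈ 2.293

EU(lottery) = 0.31·100^α + 0.69·0 = 0.31·100^α.
Setting u(60) equal to that: 60^α = 0.31·100^α ⇒ (60/100)^α = 0.31.
Take logs: α = ln 0.31 / ln(60/100) ≈ 2.29273.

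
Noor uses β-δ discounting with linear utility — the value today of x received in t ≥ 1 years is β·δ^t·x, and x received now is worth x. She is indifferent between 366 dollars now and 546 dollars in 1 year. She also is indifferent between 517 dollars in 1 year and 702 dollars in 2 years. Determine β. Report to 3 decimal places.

β ≈ 0.910

The second indifference involves only future payoffs, so β cancels: β·δ^1·517 = β·δ^2·702, giving δ = 517/702 = 0.73647.
Substituting δ into 366 = β·δ·546: β = 366/(402.111) ≈ 0.910.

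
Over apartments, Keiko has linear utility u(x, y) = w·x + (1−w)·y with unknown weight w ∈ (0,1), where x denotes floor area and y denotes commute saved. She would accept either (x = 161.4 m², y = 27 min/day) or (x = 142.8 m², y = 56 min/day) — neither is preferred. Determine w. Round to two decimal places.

w = 0.61

Indifference: w·161.4 + (1−w)·27 = w·142.8 + (1−w)·56.
Collecting terms: w·18.6 = (1−w)·29.
The marginal rate of substitution is 29/18.6, so w = 29/(18.6+29) = 0.61.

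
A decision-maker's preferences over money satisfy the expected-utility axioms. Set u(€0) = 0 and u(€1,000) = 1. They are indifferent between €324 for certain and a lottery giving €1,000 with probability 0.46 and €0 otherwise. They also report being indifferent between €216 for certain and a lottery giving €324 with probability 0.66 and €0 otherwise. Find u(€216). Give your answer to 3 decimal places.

First, u(€324) = 0.46·u(€1,000) + 0.54·u(€0) = 0.46.
Chaining: u(€216) = 0.66·0.46 + 0.34·0.00 = 0.3036.

0.304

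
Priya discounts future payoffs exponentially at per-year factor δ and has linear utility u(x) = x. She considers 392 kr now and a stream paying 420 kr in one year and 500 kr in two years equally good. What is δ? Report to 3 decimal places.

δ ≈ 0.560

Present value of the stream is 420·δ + 500·δ². Indifference gives 420δ + 500δ² = 392.
Rearranged: 500δ² + 420δ − 392 = 0.
δ = (−420 + √(420² + 4·500·392)) / (2·500) = (−420 + √960400.00) / 1000 ≈ 0.560.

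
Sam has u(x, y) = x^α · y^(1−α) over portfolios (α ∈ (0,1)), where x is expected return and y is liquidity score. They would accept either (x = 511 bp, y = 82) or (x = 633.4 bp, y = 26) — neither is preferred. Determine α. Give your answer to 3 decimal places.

The Cobb–Douglas utilities coincide, so 511^α·82^(1−α) = 633.4^α·26^(1−α).
Taking logs: α·ln 511 + (1−α)·ln 82 = α·ln 633.4 + (1−α)·ln 26, i.e. α·-0.214733 = (1−α)·-1.148623.
So α/(1−α) = (-1.148623)/(-0.214733) = 5.349075, and α = 5.349075/6.349075 ≈ 0.842.

α ≈ 0.842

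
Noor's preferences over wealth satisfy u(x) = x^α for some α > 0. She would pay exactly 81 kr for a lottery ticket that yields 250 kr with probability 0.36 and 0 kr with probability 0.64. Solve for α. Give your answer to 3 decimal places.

α ≈ 0.907

EU(lottery) = 0.36·250^α + 0.64·0 = 0.36·250^α.
Setting u(81) equal to that: 81^α = 0.36·250^α ⇒ (81/250)^α = 0.36.
α = ln(0.36) / ln(81/250) = -1.021651/-1.127012 ≈ 0.907.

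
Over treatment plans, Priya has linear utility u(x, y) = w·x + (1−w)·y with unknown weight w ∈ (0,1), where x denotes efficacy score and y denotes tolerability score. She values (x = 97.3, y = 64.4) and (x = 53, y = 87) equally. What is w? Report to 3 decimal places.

w = 0.338

u(97.3,64.4) = u(53,87) means w·97.3 + (1−w)·64.4 = w·53 + (1−w)·87.
w·(97.3−53) = (1−w)·(87−64.4), i.e. w·44.3 = (1−w)·22.6.
So w/(1−w) = 22.6/44.3 = 0.5102, giving w = 22.6/(44.3+22.6) = 0.338.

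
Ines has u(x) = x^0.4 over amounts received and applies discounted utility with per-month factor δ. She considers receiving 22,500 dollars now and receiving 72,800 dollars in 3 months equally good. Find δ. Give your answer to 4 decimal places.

δ ≈ 0.8551

Indifference means u(22500) = δ^3 · u(72800), so δ^3 = u(22500)/u(72800).
Since u(x) = x^0.4, δ^3 = (22500/72800)^0.4 = 0.30907^0.4 = 0.62520.
So δ = 0.62520^(1/3) ≈ 0.8551.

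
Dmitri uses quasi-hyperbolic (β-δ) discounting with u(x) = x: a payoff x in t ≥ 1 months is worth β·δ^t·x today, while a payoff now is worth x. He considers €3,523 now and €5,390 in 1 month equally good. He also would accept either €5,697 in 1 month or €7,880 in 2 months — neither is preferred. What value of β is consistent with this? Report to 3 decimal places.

From the later pair, β·δ^1·5697 = β·δ^2·7880; dividing through, δ = 5697/7880 = 0.72297.
The first indifference: 3523 = β·δ·5390, so β = 3523/(δ·5390) = 3523/(0.72297·5390) ≈ 0.904.

β ≈ 0.904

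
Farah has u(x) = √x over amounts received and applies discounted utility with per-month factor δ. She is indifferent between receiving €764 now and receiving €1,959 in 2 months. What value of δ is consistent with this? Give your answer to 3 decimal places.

Indifference means u(764) = δ^2 · u(1959), so δ^2 = u(764)/u(1959).
With u(x) = √x: δ^2 = √764/√1959 = √(764/1959) = 0.62450.
Taking the square root: δ = 0.62450^(1/2) ≈ 0.790.

δ ≈ 0.790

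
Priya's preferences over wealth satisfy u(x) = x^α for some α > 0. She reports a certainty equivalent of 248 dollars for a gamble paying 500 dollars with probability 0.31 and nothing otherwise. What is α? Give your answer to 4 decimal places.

α ≈ 1.6703

EU(lottery) = 0.31·500^α + 0.69·0 = 0.31·500^α.
Equating: 248^α = 0.31·500^α, i.e. 0.4960^α = 0.31.
α = ln(0.31) / ln(248/500) = -1.1711830/-0.7011794 ≈ 1.6703.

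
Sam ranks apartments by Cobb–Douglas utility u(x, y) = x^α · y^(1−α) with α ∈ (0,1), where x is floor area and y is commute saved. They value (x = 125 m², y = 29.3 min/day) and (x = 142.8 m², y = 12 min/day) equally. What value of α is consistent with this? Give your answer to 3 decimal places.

Indifference: 125^α · 29.3^(1−α) = 142.8^α · 12^(1−α).
Taking logs: α·ln 125 + (1−α)·ln 29.3 = α·ln 142.8 + (1−α)·ln 12, i.e. α·-0.133131 = (1−α)·-0.892681.
Thus α·(-1.025812) = -0.892681, so α = -0.892681/-1.025812 ≈ 0.870.

α ≈ 0.870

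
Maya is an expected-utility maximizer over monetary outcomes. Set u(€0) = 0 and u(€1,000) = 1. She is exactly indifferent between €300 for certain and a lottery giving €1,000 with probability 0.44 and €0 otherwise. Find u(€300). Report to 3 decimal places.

The indifference gives u(€300) = 0.44·u(€1,000) + 0.56·u(€0) = 0.44·1 + 0.56·0 = 0.44.

0.440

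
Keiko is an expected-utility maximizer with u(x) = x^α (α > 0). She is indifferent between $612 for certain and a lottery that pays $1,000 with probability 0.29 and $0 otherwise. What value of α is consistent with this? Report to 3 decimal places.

α ≈ 2.521

The lottery's expected utility is 0.29·u(1000) + 0.71·u(0) = 0.29·1000^α (since u(0) = 0 for α > 0).
Setting u(612) equal to that: 612^α = 0.29·1000^α ⇒ (612/1000)^α = 0.29.
α = ln(0.29) / ln(612/1000) = -1.237874/-0.491023 ≈ 2.521.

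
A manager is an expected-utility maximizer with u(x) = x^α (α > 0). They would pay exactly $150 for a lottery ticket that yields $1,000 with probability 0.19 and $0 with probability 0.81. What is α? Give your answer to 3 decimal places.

EU(lottery) = 0.19·1000^α + 0.81·0 = 0.19·1000^α.
Setting u(150) equal to that: 150^α = 0.19·1000^α ⇒ (150/1000)^α = 0.19.
Take logs: α = ln 0.19 / ln(150/1000) ≈ 0.87540.

α ≈ 0.875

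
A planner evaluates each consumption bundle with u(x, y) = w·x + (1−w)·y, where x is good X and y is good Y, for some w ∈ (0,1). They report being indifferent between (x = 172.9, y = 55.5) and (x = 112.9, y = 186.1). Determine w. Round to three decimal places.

w = 0.685

u(172.9,55.5) = u(112.9,186.1) means w·172.9 + (1−w)·55.5 = w·112.9 + (1−w)·186.1.
Collecting terms: w·60 = (1−w)·130.6.
So w/(1−w) = 130.6/60 = 2.1767, giving w = 130.6/(60+130.6) = 0.685.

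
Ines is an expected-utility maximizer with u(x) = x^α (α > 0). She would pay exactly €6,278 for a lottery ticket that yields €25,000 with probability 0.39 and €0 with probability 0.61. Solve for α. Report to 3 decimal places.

α ≈ 0.681

Since u(0) = 0, the lottery's EU is 0.39·25000^α.
Equating: 6278^α = 0.39·25000^α, i.e. 0.2511^α = 0.39.
Take logs: α = ln 0.39 / ln(6278/25000) ≈ 0.68142.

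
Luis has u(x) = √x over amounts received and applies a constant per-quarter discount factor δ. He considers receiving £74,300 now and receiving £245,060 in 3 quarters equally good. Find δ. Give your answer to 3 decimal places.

δ ≈ 0.820

Equating discounted utilities: u(74300) = δ^3·u(245060) ⇒ δ^3 = u(74300)/u(245060).
Since u(x) = √x, δ^3 = √(74300/245060) = 0.55063.
Taking the cube root: δ = 0.55063^(1/3) ≈ 0.820.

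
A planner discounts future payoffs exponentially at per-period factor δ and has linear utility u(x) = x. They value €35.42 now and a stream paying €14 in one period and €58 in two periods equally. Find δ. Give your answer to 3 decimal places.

δ ≈ 0.670

Present value of the stream is 14·δ + 58·δ². Indifference gives 14δ + 58δ² = 35.42.
That is, 58δ² + 14δ − 35.42 = 0, a quadratic in δ.
By the quadratic formula (taking the positive root), δ = (−14 + √8413.44) / 116 ≈ 0.670.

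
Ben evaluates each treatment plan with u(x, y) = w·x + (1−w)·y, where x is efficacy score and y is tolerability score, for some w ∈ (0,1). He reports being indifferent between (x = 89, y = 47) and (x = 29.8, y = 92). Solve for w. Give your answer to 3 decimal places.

w = 0.432

Indifference: w·89 + (1−w)·47 = w·29.8 + (1−w)·92.
w·(89−29.8) = (1−w)·(92−47), i.e. w·59.2 = (1−w)·45.
The marginal rate of substitution is 45/59.2, so w = 45/(59.2+45) = 0.432.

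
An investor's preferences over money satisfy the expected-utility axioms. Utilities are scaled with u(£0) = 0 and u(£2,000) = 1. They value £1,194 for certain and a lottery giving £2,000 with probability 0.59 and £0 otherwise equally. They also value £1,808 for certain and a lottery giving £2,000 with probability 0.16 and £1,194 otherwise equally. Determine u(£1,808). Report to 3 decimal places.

0.656

First, u(£1,194) = 0.59·u(£2,000) + 0.41·u(£0) = 0.59.
The second indifference gives u(£1,808) = 0.16·u(£2,000) + 0.84·u(£1,194) = 0.16·1.00 + 0.84·0.59 = 0.6556.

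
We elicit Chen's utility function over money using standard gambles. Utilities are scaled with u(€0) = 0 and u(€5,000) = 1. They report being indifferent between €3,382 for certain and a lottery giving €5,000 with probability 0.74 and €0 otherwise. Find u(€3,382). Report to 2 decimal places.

u(€3,382) equals the lottery's expected utility: 0.74·1 + 0.26·0 = 0.74.

0.74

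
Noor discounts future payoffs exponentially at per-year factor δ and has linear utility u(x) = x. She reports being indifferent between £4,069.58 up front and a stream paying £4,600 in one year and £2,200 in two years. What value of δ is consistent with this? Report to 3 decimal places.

δ ≈ 0.670

The stream is worth 4600δ + 2200δ² today, so 4600δ + 2200δ² = 4069.58.
Rearranged: 2200δ² + 4600δ − 4069.58 = 0.
By the quadratic formula (taking the positive root), δ = (−4600 + √56972304.00) / 4400 ≈ 0.670.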